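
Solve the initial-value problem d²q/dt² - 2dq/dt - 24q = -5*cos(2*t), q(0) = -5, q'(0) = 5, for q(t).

Characteristic equation r² - 2r - 24 = 0 factors as (r - 6)(r + 4) = 0, so r = 6, -4.
Hence q_h = C1*exp(6*t) + C2*exp(-4*t).
Try q_p = A*cos(2*t) + B*sin(2*t). Substituting and equating the coefficients of cos(2t) and sin(2t) gives A = 7/40, B = 1/40, so q_p = sin(2*t)/40 + 7*cos(2*t)/40.
General solution: q = sin(2*t)/40 + 7*cos(2*t)/40 + C1*exp(6*t) + C2*exp(-4*t).
Apply the initial conditions: q(0) = 7/40 + C1 + C2 = -5 and q'(0) = 1/20 - 4*C2 + 6*C1 = 5. Solving gives C1 = -63/40, C2 = -18/5.

q = -63*exp(6*t)/40 - 18*exp(-4*t)/5 + sin(2*t)/40 + 7*cos(2*t)/40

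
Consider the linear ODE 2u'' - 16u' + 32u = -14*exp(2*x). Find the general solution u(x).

u = -7*exp(2*x)/4 + C1*exp(4*x) + C2*x*exp(4*x)

Divide through by 2: u'' - 8u' + 16u = -7*exp(2*x).
Characteristic equation r² - 8r + 16 = 0 has discriminant (-8)² - 4·(16) = 0, so r = 4 is a repeated root.
Hence u_h = (C1 + C2*x)*exp(4*x).
Try u_p = A*exp(2*x). Substituting into the equation and dividing by exp(2*x) gives A = -7/4, so u_p = -7*exp(2*x)/4.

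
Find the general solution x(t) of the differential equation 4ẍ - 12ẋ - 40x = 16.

Divide through by 4: x'' - 3x' - 10x = 4.
Characteristic equation r² - 3r - 10 = 0 factors as (r + 2)(r - 5) = 0, so r = -2, 5.
Hence x_h = C1*exp(-2*t) + C2*exp(5*t).
For the particular solution try x_p = A0. Substituting and matching coefficients of each power of t gives A0 = -2/5, so x_p = -2/5.

x = -2/5 + C1*exp(-2*t) + C2*exp(5*t)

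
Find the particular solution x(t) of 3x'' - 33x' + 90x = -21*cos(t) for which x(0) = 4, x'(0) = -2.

x = -856*exp(6*t)/37 - 203*cos(t)/962 + 77*sin(t)/962 + 711*exp(5*t)/26

Divide through by 3: x'' - 11x' + 30x = -7*cos(t).
Characteristic equation r² - 11r + 30 = 0 factors as (r - 5)(r - 6) = 0, so r = 5, 6.
Hence x_h = C1*exp(5*t) + C2*exp(6*t).
Try x_p = A*cos(t) + B*sin(t). Substituting and equating the coefficients of cos(t) and sin(t) gives A = -203/962, B = 77/962, so x_p = -203*cos(t)/962 + 77*sin(t)/962.
General solution: x = -203*cos(t)/962 + 77*sin(t)/962 + C1*exp(5*t) + C2*exp(6*t).
Apply the initial conditions: x(0) = -203/962 + C1 + C2 = 4 and x'(0) = 77/962 + 5*C1 + 6*C2 = -2. Solving gives C1 = 711/26, C2 = -856/37.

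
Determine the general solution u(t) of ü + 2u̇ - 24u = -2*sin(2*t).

u = cos(2*t)/100 + 7*sin(2*t)/100 + C1*exp(4*t) + C2*exp(-6*t)

Characteristic equation r² + 2r - 24 = 0 factors as (r - 4)(r + 6) = 0, so r = 4, -6.
Hence u_h = C1*exp(4*t) + C2*exp(-6*t).
Try u_p = A*cos(2*t) + B*sin(2*t). Substituting and equating the coefficients of cos(2t) and sin(2t) gives A = 1/100, B = 7/100, so u_p = cos(2*t)/100 + 7*sin(2*t)/100.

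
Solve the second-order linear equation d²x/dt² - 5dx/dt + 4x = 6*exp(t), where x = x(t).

x = C1*exp(t) + C2*exp(4*t) - 2*t*exp(t)

Characteristic equation r² - 5r + 4 = 0 factors as (r - 1)(r - 4) = 0, so r = 1, 4.
Hence x_h = C1*exp(t) + C2*exp(4*t).
Since exp(t) solves the homogeneous equation (r = 1 is a root of multiplicity 1), multiply the trial by t. Try x_p = A*t*exp(t). Substituting into the equation and dividing by exp(t) gives A = -2, so x_p = -2*t*exp(t).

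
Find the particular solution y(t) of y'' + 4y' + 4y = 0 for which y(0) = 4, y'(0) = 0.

Characteristic equation r² + 4r + 4 = 0 has discriminant (4)² - 4·(4) = 0, so r = -2 is a repeated root.
Hence y_h = (C1 + C2*t)*exp(-2*t).
Apply the initial conditions: y(0) = C1 = 4 and y'(0) = C2 - 2*C1 = 0. Solving gives C1 = 4, C2 = 8.

y = 4*exp(-2*t) + 8*t*exp(-2*t)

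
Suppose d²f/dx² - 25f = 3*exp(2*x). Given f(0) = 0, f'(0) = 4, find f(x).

f = exp(5*x)/2 - 5*exp(-5*x)/14 - exp(2*x)/7

Characteristic equation r² - 25 = 0 factors as (r + 5)(r - 5) = 0, so r = -5, 5.
Hence f_h = C1*exp(-5*x) + C2*exp(5*x).
Try f_p = A*exp(2*x). Substituting into the equation and dividing by exp(2*x) gives A = -1/7, so f_p = -exp(2*x)/7.
General solution: f = -exp(2*x)/7 + C1*exp(-5*x) + C2*exp(5*x).
Apply the initial conditions: f(0) = -1/7 + C1 + C2 = 0 and f'(0) = -2/7 - 5*C1 + 5*C2 = 4. Solving gives C1 = -5/14, C2 = 1/2.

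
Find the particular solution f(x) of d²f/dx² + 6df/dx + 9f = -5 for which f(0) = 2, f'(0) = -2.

f = -5/9 + 23*exp(-3*x)/9 + 17*x*exp(-3*x)/3

Characteristic equation r² + 6r + 9 = 0 has discriminant (6)² - 4·(9) = 0, so r = -3 is a repeated root.
Hence f_h = (C1 + C2*x)*exp(-3*x).
For the particular solution try f_p = A0. Substituting and matching coefficients of each power of x gives A0 = -5/9, so f_p = -5/9.
General solution: f = -5/9 + C1*exp(-3*x) + C2*x*exp(-3*x).
Apply the initial conditions: f(0) = -5/9 + C1 = 2 and f'(0) = C2 - 3*C1 = -2. Solving gives C1 = 23/9, C2 = 17/3.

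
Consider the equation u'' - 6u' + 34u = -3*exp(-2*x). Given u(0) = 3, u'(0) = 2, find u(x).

u = -3*exp(-2*x)/50 - 73*exp(3*x)*sin(5*x)/50 + 153*cos(5*x)*exp(3*x)/50

Characteristic equation r² - 6r + 34 = 0 has discriminant (-6)² - 4·(34) = -100 < 0, so r = 3 ± 5i.
Hence u_h = C1*cos(5*x)*exp(3*x) + C2*exp(3*x)*sin(5*x).
Try u_p = A*exp(-2*x). Substituting into the equation and dividing by exp(-2*x) gives A = -3/50, so u_p = -3*exp(-2*x)/50.
General solution: u = -3*exp(-2*x)/50 + C1*cos(5*x)*exp(3*x) + C2*exp(3*x)*sin(5*x).
Apply the initial conditions: u(0) = -3/50 + C1 = 3 and u'(0) = 3/25 + 3*C1 + 5*C2 = 2. Solving gives C1 = 153/50, C2 = -73/50.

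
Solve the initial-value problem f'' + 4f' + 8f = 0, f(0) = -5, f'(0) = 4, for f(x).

Characteristic equation r² + 4r + 8 = 0 has discriminant (4)² - 4·(8) = -16 < 0, so r = -2 ± 2i.
Hence f_h = C1*cos(2*x)*exp(-2*x) + C2*exp(-2*x)*sin(2*x).
Apply the initial conditions: f(0) = C1 = -5 and f'(0) = -2*C1 + 2*C2 = 4. Solving gives C1 = -5, C2 = -3.

f = -5*cos(2*x)*exp(-2*x) - 3*exp(-2*x)*sin(2*x)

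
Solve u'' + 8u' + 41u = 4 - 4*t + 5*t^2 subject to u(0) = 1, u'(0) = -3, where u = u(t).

u = 8266/68921 - 244*t/1681 + 5*t**2/41 + 45861*exp(-4*t)*sin(5*t)/344605 + 60655*cos(5*t)*exp(-4*t)/68921

Characteristic equation r² + 8r + 41 = 0 has discriminant (8)² - 4·(41) = -100 < 0, so r = -4 ± 5i.
Hence u_h = C1*cos(5*t)*exp(-4*t) + C2*exp(-4*t)*sin(5*t).
For the particular solution try u_p = A0 + A1*t + A2*t^2. Substituting and matching coefficients of each power of t gives A0 = 8266/68921, A1 = -244/1681, A2 = 5/41, so u_p = 8266/68921 - 244*t/1681 + 5*t^2/41.
General solution: u = 8266/68921 - 244*t/1681 + 5*t^2/41 + C1*cos(5*t)*exp(-4*t) + C2*exp(-4*t)*sin(5*t).
Apply the initial conditions: u(0) = 8266/68921 + C1 = 1 and u'(0) = -244/1681 - 4*C1 + 5*C2 = -3. Solving gives C1 = 60655/68921, C2 = 45861/344605.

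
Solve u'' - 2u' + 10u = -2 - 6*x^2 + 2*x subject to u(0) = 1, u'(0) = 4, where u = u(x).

Characteristic equation r² - 2r + 10 = 0 has discriminant (-2)² - 4·(10) = -36 < 0, so r = 1 ± 3i.
Hence u_h = C1*cos(3*x)*exp(x) + C2*exp(x)*sin(3*x).
For the particular solution try u_p = A0 + A1*x + A2*x^2. Substituting and matching coefficients of each power of x gives A0 = -11/125, A1 = -1/25, A2 = -3/5, so u_p = -11/125 - 3*x^2/5 - x/25.
General solution: u = -11/125 - 3*x^2/5 - x/25 + C1*cos(3*x)*exp(x) + C2*exp(x)*sin(3*x).
Apply the initial conditions: u(0) = -11/125 + C1 = 1 and u'(0) = -1/25 + C1 + 3*C2 = 4. Solving gives C1 = 136/125, C2 = 123/125.

u = -11/125 - 3*x**2/5 - x/25 + 123*exp(x)*sin(3*x)/125 + 136*cos(3*x)*exp(x)/125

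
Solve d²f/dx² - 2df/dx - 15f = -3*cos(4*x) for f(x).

f = 24*sin(4*x)/1025 + 93*cos(4*x)/1025 + C1*exp(5*x) + C2*exp(-3*x)

Characteristic equation r² - 2r - 15 = 0 factors as (r - 5)(r + 3) = 0, so r = 5, -3.
Hence f_h = C1*exp(5*x) + C2*exp(-3*x).
Try f_p = A*cos(4*x) + B*sin(4*x). Substituting and equating the coefficients of cos(4x) and sin(4x) gives A = 93/1025, B = 24/1025, so f_p = 24*sin(4*x)/1025 + 93*cos(4*x)/1025.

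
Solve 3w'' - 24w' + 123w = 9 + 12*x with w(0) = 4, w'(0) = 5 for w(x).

w = 155/1681 + 4*x/41 - 3607*exp(4*x)*sin(5*x)/1681 + 6569*cos(5*x)*exp(4*x)/1681

Divide through by 3: w'' - 8w' + 41w = 3 + 4*x.
Characteristic equation r² - 8r + 41 = 0 has discriminant (-8)² - 4·(41) = -100 < 0, so r = 4 ± 5i.
Hence w_h = C1*cos(5*x)*exp(4*x) + C2*exp(4*x)*sin(5*x).
For the particular solution try w_p = A0 + A1*x. Substituting and matching coefficients of each power of x gives A0 = 155/1681, A1 = 4/41, so w_p = 155/1681 + 4*x/41.
General solution: w = 155/1681 + 4*x/41 + C1*cos(5*x)*exp(4*x) + C2*exp(4*x)*sin(5*x).
Apply the initial conditions: w(0) = 155/1681 + C1 = 4 and w'(0) = 4/41 + 4*C1 + 5*C2 = 5. Solving gives C1 = 6569/1681, C2 = -3607/1681.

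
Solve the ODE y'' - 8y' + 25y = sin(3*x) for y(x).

y = sin(3*x)/52 + 3*cos(3*x)/104 + C1*cos(3*x)*exp(4*x) + C2*exp(4*x)*sin(3*x)

Characteristic equation r² - 8r + 25 = 0 has discriminant (-8)² - 4·(25) = -36 < 0, so r = 4 ± 3i.
Hence y_h = C1*cos(3*x)*exp(4*x) + C2*exp(4*x)*sin(3*x).
Try y_p = A*cos(3*x) + B*sin(3*x). Substituting and equating the coefficients of cos(3x) and sin(3x) gives A = 3/104, B = 1/52, so y_p = sin(3*x)/52 + 3*cos(3*x)/104.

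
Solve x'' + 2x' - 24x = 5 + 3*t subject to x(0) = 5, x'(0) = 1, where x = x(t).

Characteristic equation r² + 2r - 24 = 0 factors as (r - 4)(r + 6) = 0, so r = 4, -6.
Hence x_h = C1*exp(4*t) + C2*exp(-6*t).
For the particular solution try x_p = A0 + A1*t. Substituting and matching coefficients of each power of t gives A0 = -7/32, A1 = -1/8, so x_p = -7/32 - t/8.
General solution: x = -7/32 - t/8 + C1*exp(4*t) + C2*exp(-6*t).
Apply the initial conditions: x(0) = -7/32 + C1 + C2 = 5 and x'(0) = -1/8 - 6*C2 + 4*C1 = 1. Solving gives C1 = 519/160, C2 = 79/40.

x = -7/32 - t/8 + 79*exp(-6*t)/40 + 519*exp(4*t)/160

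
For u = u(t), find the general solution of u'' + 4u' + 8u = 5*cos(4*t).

Characteristic equation r² + 4r + 8 = 0 has discriminant (4)² - 4·(8) = -16 < 0, so r = -2 ± 2i.
Hence u_h = C1*cos(2*t)*exp(-2*t) + C2*exp(-2*t)*sin(2*t).
Try u_p = A*cos(4*t) + B*sin(4*t). Substituting and equating the coefficients of cos(4t) and sin(4t) gives A = -1/8, B = 1/4, so u_p = -cos(4*t)/8 + sin(4*t)/4.

u = -cos(4*t)/8 + sin(4*t)/4 + C1*cos(2*t)*exp(-2*t) + C2*exp(-2*t)*sin(2*t)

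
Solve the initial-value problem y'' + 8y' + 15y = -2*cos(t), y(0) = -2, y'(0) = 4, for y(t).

y = -27*exp(-3*t)/10 - 7*cos(t)/65 - 4*sin(t)/65 + 21*exp(-5*t)/26

Characteristic equation r² + 8r + 15 = 0 factors as (r + 3)(r + 5) = 0, so r = -3, -5.
Hence y_h = C1*exp(-3*t) + C2*exp(-5*t).
Try y_p = A*cos(t) + B*sin(t). Substituting and equating the coefficients of cos(t) and sin(t) gives A = -7/65, B = -4/65, so y_p = -7*cos(t)/65 - 4*sin(t)/65.
General solution: y = -7*cos(t)/65 - 4*sin(t)/65 + C1*exp(-3*t) + C2*exp(-5*t).
Apply the initial conditions: y(0) = -7/65 + C1 + C2 = -2 and y'(0) = -4/65 - 5*C2 - 3*C1 = 4. Solving gives C1 = -27/10, C2 = 21/26.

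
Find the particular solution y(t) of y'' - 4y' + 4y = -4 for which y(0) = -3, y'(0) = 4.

y = -1 - 2*exp(2*t) + 8*t*exp(2*t)

Characteristic equation r² - 4r + 4 = 0 has discriminant (-4)² - 4·(4) = 0, so r = 2 is a repeated root.
Hence y_h = (C1 + C2*t)*exp(2*t).
For the particular solution try y_p = A0. Substituting and matching coefficients of each power of t gives A0 = -1, so y_p = -1.
General solution: y = -1 + C1*exp(2*t) + C2*t*exp(2*t).
Apply the initial conditions: y(0) = -1 + C1 = -3 and y'(0) = C2 + 2*C1 = 4. Solving gives C1 = -2, C2 = 8.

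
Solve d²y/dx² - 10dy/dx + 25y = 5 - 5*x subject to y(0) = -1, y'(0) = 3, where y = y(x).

y = 3/25 - 28*exp(5*x)/25 - x/5 + 44*x*exp(5*x)/5

Characteristic equation r² - 10r + 25 = 0 has discriminant (-10)² - 4·(25) = 0, so r = 5 is a repeated root.
Hence y_h = (C1 + C2*x)*exp(5*x).
For the particular solution try y_p = A0 + A1*x. Substituting and matching coefficients of each power of x gives A0 = 3/25, A1 = -1/5, so y_p = 3/25 - x/5.
General solution: y = 3/25 - x/5 + C1*exp(5*x) + C2*x*exp(5*x).
Apply the initial conditions: y(0) = 3/25 + C1 = -1 and y'(0) = -1/5 + C2 + 5*C1 = 3. Solving gives C1 = -28/25, C2 = 44/5.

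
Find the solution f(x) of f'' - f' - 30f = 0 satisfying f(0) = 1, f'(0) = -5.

Characteristic equation r² - r - 30 = 0 factors as (r + 5)(r - 6) = 0, so r = -5, 6.
Hence f_h = C1*exp(-5*x) + C2*exp(6*x).
Apply the initial conditions: f(0) = C1 + C2 = 1 and f'(0) = -5*C1 + 6*C2 = -5. Solving gives C1 = 1, C2 = 0.

f = exp(-5*x)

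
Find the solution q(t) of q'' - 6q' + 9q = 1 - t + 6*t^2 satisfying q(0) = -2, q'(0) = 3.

q = 13/27 - 67*exp(3*t)/27 + 2*t**2/3 + 7*t/9 + 29*t*exp(3*t)/3

Characteristic equation r² - 6r + 9 = 0 has discriminant (-6)² - 4·(9) = 0, so r = 3 is a repeated root.
Hence q_h = (C1 + C2*t)*exp(3*t).
For the particular solution try q_p = A0 + A1*t + A2*t^2. Substituting and matching coefficients of each power of t gives A0 = 13/27, A1 = 7/9, A2 = 2/3, so q_p = 13/27 + 2*t^2/3 + 7*t/9.
General solution: q = 13/27 + 2*t^2/3 + 7*t/9 + C1*exp(3*t) + C2*t*exp(3*t).
Apply the initial conditions: q(0) = 13/27 + C1 = -2 and q'(0) = 7/9 + C2 + 3*C1 = 3. Solving gives C1 = -67/27, C2 = 29/3.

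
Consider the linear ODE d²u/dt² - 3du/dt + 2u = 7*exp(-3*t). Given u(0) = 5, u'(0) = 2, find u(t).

u = -8*exp(2*t)/5 + 7*exp(-3*t)/20 + 25*exp(t)/4

Characteristic equation r² - 3r + 2 = 0 factors as (r - 1)(r - 2) = 0, so r = 1, 2.
Hence u_h = C1*exp(t) + C2*exp(2*t).
Try u_p = A*exp(-3*t). Substituting into the equation and dividing by exp(-3*t) gives A = 7/20, so u_p = 7*exp(-3*t)/20.
General solution: u = 7*exp(-3*t)/20 + C1*exp(t) + C2*exp(2*t).
Apply the initial conditions: u(0) = 7/20 + C1 + C2 = 5 and u'(0) = -21/20 + C1 + 2*C2 = 2. Solving gives C1 = 25/4, C2 = -8/5.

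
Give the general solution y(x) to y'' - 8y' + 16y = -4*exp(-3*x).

Characteristic equation r² - 8r + 16 = 0 has discriminant (-8)² - 4·(16) = 0, so r = 4 is a repeated root.
Hence y_h = (C1 + C2*x)*exp(4*x).
Try y_p = A*exp(-3*x). Substituting into the equation and dividing by exp(-3*x) gives A = -4/49, so y_p = -4*exp(-3*x)/49.

y = -4*exp(-3*x)/49 + C1*exp(4*x) + C2*x*exp(4*x)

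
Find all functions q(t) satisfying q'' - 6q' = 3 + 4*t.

q = C2 - 11*t/18 - t**2/3 + C1*exp(6*t)

Characteristic equation r² - 6r = 0 factors as (r - 6)r = 0, so r = 6, 0.
Hence q_h = C1*exp(6*t) + C2.
Since 0 is a characteristic root (multiplicity 1), multiply the polynomial trial by t: try q_p = t*(A0 + A1*t). Substituting and matching coefficients of each power of t gives A0 = -11/18, A1 = -1/3, so q_p = -11*t/18 - t^2/3.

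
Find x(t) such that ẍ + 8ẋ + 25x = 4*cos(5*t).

x = sin(5*t)/10 + C1*cos(3*t)*exp(-4*t) + C2*exp(-4*t)*sin(3*t)

Characteristic equation r² + 8r + 25 = 0 has discriminant (8)² - 4·(25) = -36 < 0, so r = -4 ± 3i.
Hence x_h = C1*cos(3*t)*exp(-4*t) + C2*exp(-4*t)*sin(3*t).
Try x_p = A*cos(5*t) + B*sin(5*t). Substituting and equating the coefficients of cos(5t) and sin(5t) gives A = 0, B = 1/10, so x_p = sin(5*t)/10.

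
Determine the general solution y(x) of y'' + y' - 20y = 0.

y = C1*exp(-5*x) + C2*exp(4*x)

Characteristic equation r² + r - 20 = 0 factors as (r + 5)(r - 4) = 0, so r = -5, 4.
Hence y_h = C1*exp(-5*x) + C2*exp(4*x).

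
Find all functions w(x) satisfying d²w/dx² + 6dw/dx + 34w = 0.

w = C1*cos(5*x)*exp(-3*x) + C2*exp(-3*x)*sin(5*x)

Characteristic equation r² + 6r + 34 = 0 has discriminant (6)² - 4·(34) = -100 < 0, so r = -3 ± 5i.
Hence w_h = C1*cos(5*x)*exp(-3*x) + C2*exp(-3*x)*sin(5*x).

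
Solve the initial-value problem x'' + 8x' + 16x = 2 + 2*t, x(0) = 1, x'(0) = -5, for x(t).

x = 1/16 + t/8 + 15*exp(-4*t)/16 - 11*t*exp(-4*t)/8

Characteristic equation r² + 8r + 16 = 0 has discriminant (8)² - 4·(16) = 0, so r = -4 is a repeated root.
Hence x_h = (C1 + C2*t)*exp(-4*t).
For the particular solution try x_p = A0 + A1*t. Substituting and matching coefficients of each power of t gives A0 = 1/16, A1 = 1/8, so x_p = 1/16 + t/8.
General solution: x = 1/16 + t/8 + C1*exp(-4*t) + C2*t*exp(-4*t).
Apply the initial conditions: x(0) = 1/16 + C1 = 1 and x'(0) = 1/8 + C2 - 4*C1 = -5. Solving gives C1 = 15/16, C2 = -11/8.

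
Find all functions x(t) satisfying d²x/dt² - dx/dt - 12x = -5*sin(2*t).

x = -cos(2*t)/26 + 4*sin(2*t)/13 + C1*exp(-3*t) + C2*exp(4*t)

Characteristic equation r² - r - 12 = 0 factors as (r + 3)(r - 4) = 0, so r = -3, 4.
Hence x_h = C1*exp(-3*t) + C2*exp(4*t).
Try x_p = A*cos(2*t) + B*sin(2*t). Substituting and equating the coefficients of cos(2t) and sin(2t) gives A = -1/26, B = 4/13, so x_p = -cos(2*t)/26 + 4*sin(2*t)/13.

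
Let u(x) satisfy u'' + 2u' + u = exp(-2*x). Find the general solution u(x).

u = C1*exp(-x) + C2*x*exp(-x) + exp(-2*x)

Characteristic equation r² + 2r + 1 = 0 has discriminant (2)² - 4·(1) = 0, so r = -1 is a repeated root.
Hence u_h = (C1 + C2*x)*exp(-x).
Try u_p = A*exp(-2*x). Substituting into the equation and dividing by exp(-2*x) gives A = 1, so u_p = exp(-2*x).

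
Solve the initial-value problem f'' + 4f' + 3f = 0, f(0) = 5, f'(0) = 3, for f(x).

f = -4*exp(-3*x) + 9*exp(-x)

Characteristic equation r² + 4r + 3 = 0 factors as (r + 3)(r + 1) = 0, so r = -3, -1.
Hence f_h = C1*exp(-3*x) + C2*exp(-x).
Apply the initial conditions: f(0) = C1 + C2 = 5 and f'(0) = -C2 - 3*C1 = 3. Solving gives C1 = -4, C2 = 9.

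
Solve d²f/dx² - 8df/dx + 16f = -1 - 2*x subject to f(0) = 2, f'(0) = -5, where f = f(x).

Characteristic equation r² - 8r + 16 = 0 has discriminant (-8)² - 4·(16) = 0, so r = 4 is a repeated root.
Hence f_h = (C1 + C2*x)*exp(4*x).
For the particular solution try f_p = A0 + A1*x. Substituting and matching coefficients of each power of x gives A0 = -1/8, A1 = -1/8, so f_p = -1/8 - x/8.
General solution: f = -1/8 - x/8 + C1*exp(4*x) + C2*x*exp(4*x).
Apply the initial conditions: f(0) = -1/8 + C1 = 2 and f'(0) = -1/8 + C2 + 4*C1 = -5. Solving gives C1 = 17/8, C2 = -107/8.

f = -1/8 - x/8 + 17*exp(4*x)/8 - 107*x*exp(4*x)/8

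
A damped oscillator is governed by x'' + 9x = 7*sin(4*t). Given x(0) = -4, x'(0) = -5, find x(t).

Characteristic equation r² + 9 = 0 has discriminant (0)² - 4·(9) = -36 < 0, so r = ± 3i.
Hence x_h = C1*cos(3*t) + C2*sin(3*t).
Try x_p = A*cos(4*t) + B*sin(4*t). Substituting and equating the coefficients of cos(4t) and sin(4t) gives A = 0, B = -1, so x_p = -sin(4*t).
General solution: x = -sin(4*t) + C1*cos(3*t) + C2*sin(3*t).
Apply the initial conditions: x(0) = C1 = -4 and x'(0) = -4 + 3*C2 = -5. Solving gives C1 = -4, C2 = -1/3.

x = -sin(4*t) - 4*cos(3*t) - sin(3*t)/3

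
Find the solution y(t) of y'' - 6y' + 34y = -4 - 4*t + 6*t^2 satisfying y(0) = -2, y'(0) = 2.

y = -677/4913 - 16*t/289 + 3*t**2/17 - 9149*cos(5*t)*exp(3*t)/4913 + 7509*exp(3*t)*sin(5*t)/4913

Characteristic equation r² - 6r + 34 = 0 has discriminant (-6)² - 4·(34) = -100 < 0, so r = 3 ± 5i.
Hence y_h = C1*cos(5*t)*exp(3*t) + C2*exp(3*t)*sin(5*t).
For the particular solution try y_p = A0 + A1*t + A2*t^2. Substituting and matching coefficients of each power of t gives A0 = -677/4913, A1 = -16/289, A2 = 3/17, so y_p = -677/4913 - 16*t/289 + 3*t^2/17.
General solution: y = -677/4913 - 16*t/289 + 3*t^2/17 + C1*cos(5*t)*exp(3*t) + C2*exp(3*t)*sin(5*t).
Apply the initial conditions: y(0) = -677/4913 + C1 = -2 and y'(0) = -16/289 + 3*C1 + 5*C2 = 2. Solving gives C1 = -9149/4913, C2 = 7509/4913.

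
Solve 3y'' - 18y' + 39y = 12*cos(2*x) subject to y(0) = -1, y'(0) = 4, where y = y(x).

y = -16*sin(2*x)/75 + 4*cos(2*x)/25 - 29*cos(2*x)*exp(3*x)/25 + 593*exp(3*x)*sin(2*x)/150

Divide through by 3: y'' - 6y' + 13y = 4*cos(2*x).
Characteristic equation r² - 6r + 13 = 0 has discriminant (-6)² - 4·(13) = -16 < 0, so r = 3 ± 2i.
Hence y_h = C1*cos(2*x)*exp(3*x) + C2*exp(3*x)*sin(2*x).
Try y_p = A*cos(2*x) + B*sin(2*x). Substituting and equating the coefficients of cos(2x) and sin(2x) gives A = 4/25, B = -16/75, so y_p = -16*sin(2*x)/75 + 4*cos(2*x)/25.
General solution: y = -16*sin(2*x)/75 + 4*cos(2*x)/25 + C1*cos(2*x)*exp(3*x) + C2*exp(3*x)*sin(2*x).
Apply the initial conditions: y(0) = 4/25 + C1 = -1 and y'(0) = -32/75 + 2*C2 + 3*C1 = 4. Solving gives C1 = -29/25, C2 = 593/150.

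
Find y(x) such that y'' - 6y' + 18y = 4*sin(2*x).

y = 12*cos(2*x)/85 + 14*sin(2*x)/85 + C1*cos(3*x)*exp(3*x) + C2*exp(3*x)*sin(3*x)

Characteristic equation r² - 6r + 18 = 0 has discriminant (-6)² - 4·(18) = -36 < 0, so r = 3 ± 3i.
Hence y_h = C1*cos(3*x)*exp(3*x) + C2*exp(3*x)*sin(3*x).
Try y_p = A*cos(2*x) + B*sin(2*x). Substituting and equating the coefficients of cos(2x) and sin(2x) gives A = 12/85, B = 14/85, so y_p = 12*cos(2*x)/85 + 14*sin(2*x)/85.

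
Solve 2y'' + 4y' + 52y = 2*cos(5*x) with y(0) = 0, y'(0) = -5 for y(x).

Divide through by 2: y'' + 2y' + 26y = cos(5*x).
Characteristic equation r² + 2r + 26 = 0 has discriminant (2)² - 4·(26) = -100 < 0, so r = -1 ± 5i.
Hence y_h = C1*cos(5*x)*exp(-x) + C2*exp(-x)*sin(5*x).
Try y_p = A*cos(5*x) + B*sin(5*x). Substituting and equating the coefficients of cos(5x) and sin(5x) gives A = 1/101, B = 10/101, so y_p = cos(5*x)/101 + 10*sin(5*x)/101.
General solution: y = cos(5*x)/101 + 10*sin(5*x)/101 + C1*cos(5*x)*exp(-x) + C2*exp(-x)*sin(5*x).
Apply the initial conditions: y(0) = 1/101 + C1 = 0 and y'(0) = 50/101 - C1 + 5*C2 = -5. Solving gives C1 = -1/101, C2 = -556/505.

y = cos(5*x)/101 + 10*sin(5*x)/101 - 556*exp(-x)*sin(5*x)/505 - cos(5*x)*exp(-x)/101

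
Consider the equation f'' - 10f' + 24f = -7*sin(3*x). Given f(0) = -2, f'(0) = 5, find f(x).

f = -202*exp(4*x)/25 - 14*cos(3*x)/75 - 7*sin(3*x)/75 + 94*exp(6*x)/15

Characteristic equation r² - 10r + 24 = 0 factors as (r - 4)(r - 6) = 0, so r = 4, 6.
Hence f_h = C1*exp(4*x) + C2*exp(6*x).
Try f_p = A*cos(3*x) + B*sin(3*x). Substituting and equating the coefficients of cos(3x) and sin(3x) gives A = -14/75, B = -7/75, so f_p = -14*cos(3*x)/75 - 7*sin(3*x)/75.
General solution: f = -14*cos(3*x)/75 - 7*sin(3*x)/75 + C1*exp(4*x) + C2*exp(6*x).
Apply the initial conditions: f(0) = -14/75 + C1 + C2 = -2 and f'(0) = -7/25 + 4*C1 + 6*C2 = 5. Solving gives C1 = -202/25, C2 = 94/15.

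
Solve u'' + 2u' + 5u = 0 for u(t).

u = C1*cos(2*t)*exp(-t) + C2*exp(-t)*sin(2*t)

Characteristic equation r² + 2r + 5 = 0 has discriminant (2)² - 4·(5) = -16 < 0, so r = -1 ± 2i.
Hence u_h = C1*cos(2*t)*exp(-t) + C2*exp(-t)*sin(2*t).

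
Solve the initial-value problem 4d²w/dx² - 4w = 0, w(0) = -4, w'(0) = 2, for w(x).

w = -exp(x) - 3*exp(-x)

Divide through by 4: w'' - w = 0.
Characteristic equation r² - 1 = 0 factors as (r + 1)(r - 1) = 0, so r = -1, 1.
Hence w_h = C1*exp(-x) + C2*exp(x).
Apply the initial conditions: w(0) = C1 + C2 = -4 and w'(0) = C2 - C1 = 2. Solving gives C1 = -3, C2 = -1.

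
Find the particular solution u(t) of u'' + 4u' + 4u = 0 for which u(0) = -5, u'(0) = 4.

u = -5*exp(-2*t) - 6*t*exp(-2*t)

Characteristic equation r² + 4r + 4 = 0 has discriminant (4)² - 4·(4) = 0, so r = -2 is a repeated root.
Hence u_h = (C1 + C2*t)*exp(-2*t).
Apply the initial conditions: u(0) = C1 = -5 and u'(0) = C2 - 2*C1 = 4. Solving gives C1 = -5, C2 = -6.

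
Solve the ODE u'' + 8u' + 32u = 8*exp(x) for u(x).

u = 8*exp(x)/41 + C1*cos(4*x)*exp(-4*x) + C2*exp(-4*x)*sin(4*x)

Characteristic equation r² + 8r + 32 = 0 has discriminant (8)² - 4·(32) = -64 < 0, so r = -4 ± 4i.
Hence u_h = C1*cos(4*x)*exp(-4*x) + C2*exp(-4*x)*sin(4*x).
Try u_p = A*exp(x). Substituting into the equation and dividing by exp(x) gives A = 8/41, so u_p = 8*exp(x)/41.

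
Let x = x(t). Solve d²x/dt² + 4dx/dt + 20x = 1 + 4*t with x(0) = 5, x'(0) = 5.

x = 1/100 + t/5 + 499*cos(4*t)*exp(-2*t)/100 + 739*exp(-2*t)*sin(4*t)/200

Characteristic equation r² + 4r + 20 = 0 has discriminant (4)² - 4·(20) = -64 < 0, so r = -2 ± 4i.
Hence x_h = C1*cos(4*t)*exp(-2*t) + C2*exp(-2*t)*sin(4*t).
For the particular solution try x_p = A0 + A1*t. Substituting and matching coefficients of each power of t gives A0 = 1/100, A1 = 1/5, so x_p = 1/100 + t/5.
General solution: x = 1/100 + t/5 + C1*cos(4*t)*exp(-2*t) + C2*exp(-2*t)*sin(4*t).
Apply the initial conditions: x(0) = 1/100 + C1 = 5 and x'(0) = 1/5 - 2*C1 + 4*C2 = 5. Solving gives C1 = 499/100, C2 = 739/200.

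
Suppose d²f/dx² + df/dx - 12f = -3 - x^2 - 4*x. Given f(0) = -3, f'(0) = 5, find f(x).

f = 253/864 - 465*exp(-4*x)/224 - 230*exp(3*x)/189 + x**2/12 + 25*x/72

Characteristic equation r² + r - 12 = 0 factors as (r - 3)(r + 4) = 0, so r = 3, -4.
Hence f_h = C1*exp(3*x) + C2*exp(-4*x).
For the particular solution try f_p = A0 + A1*x + A2*x^2. Substituting and matching coefficients of each power of x gives A0 = 253/864, A1 = 25/72, A2 = 1/12, so f_p = 253/864 + x^2/12 + 25*x/72.
General solution: f = 253/864 + x^2/12 + 25*x/72 + C1*exp(3*x) + C2*exp(-4*x).
Apply the initial conditions: f(0) = 253/864 + C1 + C2 = -3 and f'(0) = 25/72 - 4*C2 + 3*C1 = 5. Solving gives C1 = -230/189, C2 = -465/224.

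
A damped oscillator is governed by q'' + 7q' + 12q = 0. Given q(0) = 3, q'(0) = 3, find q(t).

q = -12*exp(-4*t) + 15*exp(-3*t)

Characteristic equation r² + 7r + 12 = 0 factors as (r + 3)(r + 4) = 0, so r = -3, -4.
Hence q_h = C1*exp(-3*t) + C2*exp(-4*t).
Apply the initial conditions: q(0) = C1 + C2 = 3 and q'(0) = -4*C2 - 3*C1 = 3. Solving gives C1 = 15, C2 = -12.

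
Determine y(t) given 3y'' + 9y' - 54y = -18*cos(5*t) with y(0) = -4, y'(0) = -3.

y = -65*exp(-6*t)/61 - 52*exp(3*t)/17 - 45*sin(5*t)/1037 + 129*cos(5*t)/1037

Divide through by 3: y'' + 3y' - 18y = -6*cos(5*t).
Characteristic equation r² + 3r - 18 = 0 factors as (r + 6)(r - 3) = 0, so r = -6, 3.
Hence y_h = C1*exp(-6*t) + C2*exp(3*t).
Try y_p = A*cos(5*t) + B*sin(5*t). Substituting and equating the coefficients of cos(5t) and sin(5t) gives A = 129/1037, B = -45/1037, so y_p = -45*sin(5*t)/1037 + 129*cos(5*t)/1037.
General solution: y = -45*sin(5*t)/1037 + 129*cos(5*t)/1037 + C1*exp(-6*t) + C2*exp(3*t).
Apply the initial conditions: y(0) = 129/1037 + C1 + C2 = -4 and y'(0) = -225/1037 - 6*C1 + 3*C2 = -3. Solving gives C1 = -65/61, C2 = -52/17.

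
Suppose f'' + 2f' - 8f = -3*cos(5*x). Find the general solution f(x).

Characteristic equation r² + 2r - 8 = 0 factors as (r + 4)(r - 2) = 0, so r = -4, 2.
Hence f_h = C1*exp(-4*x) + C2*exp(2*x).
Try f_p = A*cos(5*x) + B*sin(5*x). Substituting and equating the coefficients of cos(5x) and sin(5x) gives A = 99/1189, B = -30/1189, so f_p = -30*sin(5*x)/1189 + 99*cos(5*x)/1189.

f = -30*sin(5*x)/1189 + 99*cos(5*x)/1189 + C1*exp(-4*x) + C2*exp(2*x)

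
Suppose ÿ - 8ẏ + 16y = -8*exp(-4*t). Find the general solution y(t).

Characteristic equation r² - 8r + 16 = 0 has discriminant (-8)² - 4·(16) = 0, so r = 4 is a repeated root.
Hence y_h = (C1 + C2*t)*exp(4*t).
Try y_p = A*exp(-4*t). Substituting into the equation and dividing by exp(-4*t) gives A = -1/8, so y_p = -exp(-4*t)/8.

y = -exp(-4*t)/8 + C1*exp(4*t) + C2*t*exp(4*t)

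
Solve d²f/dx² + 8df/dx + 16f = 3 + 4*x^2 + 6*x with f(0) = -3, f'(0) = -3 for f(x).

Characteristic equation r² + 8r + 16 = 0 has discriminant (8)² - 4·(16) = 0, so r = -4 is a repeated root.
Hence f_h = (C1 + C2*x)*exp(-4*x).
For the particular solution try f_p = A0 + A1*x + A2*x^2. Substituting and matching coefficients of each power of x gives A0 = 3/32, A1 = 1/8, A2 = 1/4, so f_p = 3/32 + x^2/4 + x/8.
General solution: f = 3/32 + x^2/4 + x/8 + C1*exp(-4*x) + C2*x*exp(-4*x).
Apply the initial conditions: f(0) = 3/32 + C1 = -3 and f'(0) = 1/8 + C2 - 4*C1 = -3. Solving gives C1 = -99/32, C2 = -31/2.

f = 3/32 - 99*exp(-4*x)/32 + x**2/4 + x/8 - 31*x*exp(-4*x)/2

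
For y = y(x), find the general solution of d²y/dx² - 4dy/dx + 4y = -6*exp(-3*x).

Characteristic equation r² - 4r + 4 = 0 has discriminant (-4)² - 4·(4) = 0, so r = 2 is a repeated root.
Hence y_h = (C1 + C2*x)*exp(2*x).
Try y_p = A*exp(-3*x). Substituting into the equation and dividing by exp(-3*x) gives A = -6/25, so y_p = -6*exp(-3*x)/25.

y = -6*exp(-3*x)/25 + C1*exp(2*x) + C2*x*exp(2*x)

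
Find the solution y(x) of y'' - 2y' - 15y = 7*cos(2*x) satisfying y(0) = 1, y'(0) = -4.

Characteristic equation r² - 2r - 15 = 0 factors as (r - 5)(r + 3) = 0, so r = 5, -3.
Hence y_h = C1*exp(5*x) + C2*exp(-3*x).
Try y_p = A*cos(2*x) + B*sin(2*x). Substituting and equating the coefficients of cos(2x) and sin(2x) gives A = -133/377, B = -28/377, so y_p = -133*cos(2*x)/377 - 28*sin(2*x)/377.
General solution: y = -133*cos(2*x)/377 - 28*sin(2*x)/377 + C1*exp(5*x) + C2*exp(-3*x).
Apply the initial conditions: y(0) = -133/377 + C1 + C2 = 1 and y'(0) = -56/377 - 3*C2 + 5*C1 = -4. Solving gives C1 = 3/116, C2 = 69/52.

y = -133*cos(2*x)/377 - 28*sin(2*x)/377 + 3*exp(5*x)/116 + 69*exp(-3*x)/52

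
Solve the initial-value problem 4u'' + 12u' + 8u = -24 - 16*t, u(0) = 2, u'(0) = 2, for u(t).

u = -6*exp(-2*t) - 2*t + 8*exp(-t)

Divide through by 4: u'' + 3u' + 2u = -6 - 4*t.
Characteristic equation r² + 3r + 2 = 0 factors as (r + 2)(r + 1) = 0, so r = -2, -1.
Hence u_h = C1*exp(-2*t) + C2*exp(-t).
For the particular solution try u_p = A0 + A1*t. Substituting and matching coefficients of each power of t gives A0 = 0, A1 = -2, so u_p = -2*t.
General solution: u = -2*t + C1*exp(-2*t) + C2*exp(-t).
Apply the initial conditions: u(0) = C1 + C2 = 2 and u'(0) = -2 - C2 - 2*C1 = 2. Solving gives C1 = -6, C2 = 8.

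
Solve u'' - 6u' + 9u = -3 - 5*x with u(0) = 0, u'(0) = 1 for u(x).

u = -19/27 - 5*x/9 + 19*exp(3*x)/27 - 5*x*exp(3*x)/9

Characteristic equation r² - 6r + 9 = 0 has discriminant (-6)² - 4·(9) = 0, so r = 3 is a repeated root.
Hence u_h = (C1 + C2*x)*exp(3*x).
For the particular solution try u_p = A0 + A1*x. Substituting and matching coefficients of each power of x gives A0 = -19/27, A1 = -5/9, so u_p = -19/27 - 5*x/9.
General solution: u = -19/27 - 5*x/9 + C1*exp(3*x) + C2*x*exp(3*x).
Apply the initial conditions: u(0) = -19/27 + C1 = 0 and u'(0) = -5/9 + C2 + 3*C1 = 1. Solving gives C1 = 19/27, C2 = -5/9.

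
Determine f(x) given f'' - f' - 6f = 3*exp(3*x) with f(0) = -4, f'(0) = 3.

f = -72*exp(-2*x)/25 - 28*exp(3*x)/25 + 3*x*exp(3*x)/5

Characteristic equation r² - r - 6 = 0 factors as (r - 3)(r + 2) = 0, so r = 3, -2.
Hence f_h = C1*exp(3*x) + C2*exp(-2*x).
Since exp(3*x) solves the homogeneous equation (r = 3 is a root of multiplicity 1), multiply the trial by x. Try f_p = A*x*exp(3*x). Substituting into the equation and dividing by exp(3*x) gives A = 3/5, so f_p = 3*x*exp(3*x)/5.
General solution: f = C1*exp(3*x) + C2*exp(-2*x) + 3*x*exp(3*x)/5.
Apply the initial conditions: f(0) = C1 + C2 = -4 and f'(0) = 3/5 - 2*C2 + 3*C1 = 3. Solving gives C1 = -28/25, C2 = -72/25.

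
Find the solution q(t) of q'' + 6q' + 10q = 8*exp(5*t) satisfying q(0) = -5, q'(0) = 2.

q = 8*exp(5*t)/65 - 909*exp(-3*t)*sin(t)/65 - 333*cos(t)*exp(-3*t)/65

Characteristic equation r² + 6r + 10 = 0 has discriminant (6)² - 4·(10) = -4 < 0, so r = -3 ± i.
Hence q_h = C1*cos(t)*exp(-3*t) + C2*exp(-3*t)*sin(t).
Try q_p = A*exp(5*t). Substituting into the equation and dividing by exp(5*t) gives A = 8/65, so q_p = 8*exp(5*t)/65.
General solution: q = 8*exp(5*t)/65 + C1*cos(t)*exp(-3*t) + C2*exp(-3*t)*sin(t).
Apply the initial conditions: q(0) = 8/65 + C1 = -5 and q'(0) = 8/13 + C2 - 3*C1 = 2. Solving gives C1 = -333/65, C2 = -909/65.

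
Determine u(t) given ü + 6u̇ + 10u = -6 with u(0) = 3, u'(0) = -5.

u = -3/5 + 18*cos(t)*exp(-3*t)/5 + 29*exp(-3*t)*sin(t)/5

Characteristic equation r² + 6r + 10 = 0 has discriminant (6)² - 4·(10) = -4 < 0, so r = -3 ± i.
Hence u_h = C1*cos(t)*exp(-3*t) + C2*exp(-3*t)*sin(t).
For the particular solution try u_p = A0. Substituting and matching coefficients of each power of t gives A0 = -3/5, so u_p = -3/5.
General solution: u = -3/5 + C1*cos(t)*exp(-3*t) + C2*exp(-3*t)*sin(t).
Apply the initial conditions: u(0) = -3/5 + C1 = 3 and u'(0) = C2 - 3*C1 = -5. Solving gives C1 = 18/5, C2 = 29/5.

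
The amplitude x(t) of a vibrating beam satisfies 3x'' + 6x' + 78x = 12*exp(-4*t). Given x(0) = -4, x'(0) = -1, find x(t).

Divide through by 3: x'' + 2x' + 26x = 4*exp(-4*t).
Characteristic equation r² + 2r + 26 = 0 has discriminant (2)² - 4·(26) = -100 < 0, so r = -1 ± 5i.
Hence x_h = C1*cos(5*t)*exp(-t) + C2*exp(-t)*sin(5*t).
Try x_p = A*exp(-4*t). Substituting into the equation and dividing by exp(-4*t) gives A = 2/17, so x_p = 2*exp(-4*t)/17.
General solution: x = 2*exp(-4*t)/17 + C1*cos(5*t)*exp(-t) + C2*exp(-t)*sin(5*t).
Apply the initial conditions: x(0) = 2/17 + C1 = -4 and x'(0) = -8/17 - C1 + 5*C2 = -1. Solving gives C1 = -70/17, C2 = -79/85.

x = 2*exp(-4*t)/17 - 79*exp(-t)*sin(5*t)/85 - 70*cos(5*t)*exp(-t)/17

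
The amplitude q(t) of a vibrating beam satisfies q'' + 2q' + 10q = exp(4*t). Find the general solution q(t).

q = exp(4*t)/34 + C1*cos(3*t)*exp(-t) + C2*exp(-t)*sin(3*t)

Characteristic equation r² + 2r + 10 = 0 has discriminant (2)² - 4·(10) = -36 < 0, so r = -1 ± 3i.
Hence q_h = C1*cos(3*t)*exp(-t) + C2*exp(-t)*sin(3*t).
Try q_p = A*exp(4*t). Substituting into the equation and dividing by exp(4*t) gives A = 1/34, so q_p = exp(4*t)/34.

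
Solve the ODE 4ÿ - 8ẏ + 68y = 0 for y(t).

y = C1*cos(4*t)*exp(t) + C2*exp(t)*sin(4*t)

Divide through by 4: y'' - 2y' + 17y = 0.
Characteristic equation r² - 2r + 17 = 0 has discriminant (-2)² - 4·(17) = -64 < 0, so r = 1 ± 4i.
Hence y_h = C1*cos(4*t)*exp(t) + C2*exp(t)*sin(4*t).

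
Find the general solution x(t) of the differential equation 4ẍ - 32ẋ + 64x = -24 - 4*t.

x = -13/32 - t/16 + C1*exp(4*t) + C2*t*exp(4*t)

Divide through by 4: x'' - 8x' + 16x = -6 - t.
Characteristic equation r² - 8r + 16 = 0 has discriminant (-8)² - 4·(16) = 0, so r = 4 is a repeated root.
Hence x_h = (C1 + C2*t)*exp(4*t).
For the particular solution try x_p = A0 + A1*t. Substituting and matching coefficients of each power of t gives A0 = -13/32, A1 = -1/16, so x_p = -13/32 - t/16.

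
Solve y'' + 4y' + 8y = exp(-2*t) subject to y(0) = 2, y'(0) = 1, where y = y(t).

y = exp(-2*t)/4 + 5*exp(-2*t)*sin(2*t)/2 + 7*cos(2*t)*exp(-2*t)/4

Characteristic equation r² + 4r + 8 = 0 has discriminant (4)² - 4·(8) = -16 < 0, so r = -2 ± 2i.
Hence y_h = C1*cos(2*t)*exp(-2*t) + C2*exp(-2*t)*sin(2*t).
Try y_p = A*exp(-2*t). Substituting into the equation and dividing by exp(-2*t) gives A = 1/4, so y_p = exp(-2*t)/4.
General solution: y = exp(-2*t)/4 + C1*cos(2*t)*exp(-2*t) + C2*exp(-2*t)*sin(2*t).
Apply the initial conditions: y(0) = 1/4 + C1 = 2 and y'(0) = -1/2 - 2*C1 + 2*C2 = 1. Solving gives C1 = 7/4, C2 = 5/2.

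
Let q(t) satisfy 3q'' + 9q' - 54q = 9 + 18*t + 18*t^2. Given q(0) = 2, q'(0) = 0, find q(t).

q = -5/18 - 4*t/9 - t**2/3 + 115*exp(-6*t)/162 + 127*exp(3*t)/81

Divide through by 3: q'' + 3q' - 18q = 3 + 6*t + 6*t^2.
Characteristic equation r² + 3r - 18 = 0 factors as (r - 3)(r + 6) = 0, so r = 3, -6.
Hence q_h = C1*exp(3*t) + C2*exp(-6*t).
For the particular solution try q_p = A0 + A1*t + A2*t^2. Substituting and matching coefficients of each power of t gives A0 = -5/18, A1 = -4/9, A2 = -1/3, so q_p = -5/18 - 4*t/9 - t^2/3.
General solution: q = -5/18 - 4*t/9 - t^2/3 + C1*exp(3*t) + C2*exp(-6*t).
Apply the initial conditions: q(0) = -5/18 + C1 + C2 = 2 and q'(0) = -4/9 - 6*C2 + 3*C1 = 0. Solving gives C1 = 127/81, C2 = 115/162.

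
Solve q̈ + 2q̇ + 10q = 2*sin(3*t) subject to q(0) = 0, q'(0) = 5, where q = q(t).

q = -12*cos(3*t)/37 + 2*sin(3*t)/37 + 12*cos(3*t)*exp(-t)/37 + 191*exp(-t)*sin(3*t)/111

Characteristic equation r² + 2r + 10 = 0 has discriminant (2)² - 4·(10) = -36 < 0, so r = -1 ± 3i.
Hence q_h = C1*cos(3*t)*exp(-t) + C2*exp(-t)*sin(3*t).
Try q_p = A*cos(3*t) + B*sin(3*t). Substituting and equating the coefficients of cos(3t) and sin(3t) gives A = -12/37, B = 2/37, so q_p = -12*cos(3*t)/37 + 2*sin(3*t)/37.
General solution: q = -12*cos(3*t)/37 + 2*sin(3*t)/37 + C1*cos(3*t)*exp(-t) + C2*exp(-t)*sin(3*t).
Apply the initial conditions: q(0) = -12/37 + C1 = 0 and q'(0) = 6/37 - C1 + 3*C2 = 5. Solving gives C1 = 12/37, C2 = 191/111.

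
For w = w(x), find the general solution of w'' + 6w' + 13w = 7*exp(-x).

w = 7*exp(-x)/8 + C1*cos(2*x)*exp(-3*x) + C2*exp(-3*x)*sin(2*x)

Characteristic equation r² + 6r + 13 = 0 has discriminant (6)² - 4·(13) = -16 < 0, so r = -3 ± 2i.
Hence w_h = C1*cos(2*x)*exp(-3*x) + C2*exp(-3*x)*sin(2*x).
Try w_p = A*exp(-x). Substituting into the equation and dividing by exp(-x) gives A = 7/8, so w_p = 7*exp(-x)/8.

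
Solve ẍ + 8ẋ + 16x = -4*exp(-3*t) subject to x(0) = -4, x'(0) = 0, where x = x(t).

x = -4*exp(-3*t) - 12*t*exp(-4*t)

Characteristic equation r² + 8r + 16 = 0 has discriminant (8)² - 4·(16) = 0, so r = -4 is a repeated root.
Hence x_h = (C1 + C2*t)*exp(-4*t).
Try x_p = A*exp(-3*t). Substituting into the equation and dividing by exp(-3*t) gives A = -4, so x_p = -4*exp(-3*t).
General solution: x = -4*exp(-3*t) + C1*exp(-4*t) + C2*t*exp(-4*t).
Apply the initial conditions: x(0) = -4 + C1 = -4 and x'(0) = 12 + C2 - 4*C1 = 0. Solving gives C1 = 0, C2 = -12.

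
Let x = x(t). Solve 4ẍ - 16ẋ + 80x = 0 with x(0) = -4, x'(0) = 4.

Divide through by 4: x'' - 4x' + 20x = 0.
Characteristic equation r² - 4r + 20 = 0 has discriminant (-4)² - 4·(20) = -64 < 0, so r = 2 ± 4i.
Hence x_h = C1*cos(4*t)*exp(2*t) + C2*exp(2*t)*sin(4*t).
Apply the initial conditions: x(0) = C1 = -4 and x'(0) = 2*C1 + 4*C2 = 4. Solving gives C1 = -4, C2 = 3.

x = -4*cos(4*t)*exp(2*t) + 3*exp(2*t)*sin(4*t)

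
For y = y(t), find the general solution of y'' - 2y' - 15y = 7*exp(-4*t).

Characteristic equation r² - 2r - 15 = 0 factors as (r + 3)(r - 5) = 0, so r = -3, 5.
Hence y_h = C1*exp(-3*t) + C2*exp(5*t).
Try y_p = A*exp(-4*t). Substituting into the equation and dividing by exp(-4*t) gives A = 7/9, so y_p = 7*exp(-4*t)/9.

y = 7*exp(-4*t)/9 + C1*exp(-3*t) + C2*exp(5*t)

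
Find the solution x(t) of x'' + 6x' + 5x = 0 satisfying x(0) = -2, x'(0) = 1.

Characteristic equation r² + 6r + 5 = 0 factors as (r + 5)(r + 1) = 0, so r = -5, -1.
Hence x_h = C1*exp(-5*t) + C2*exp(-t).
Apply the initial conditions: x(0) = C1 + C2 = -2 and x'(0) = -C2 - 5*C1 = 1. Solving gives C1 = 1/4, C2 = -9/4.

x = -9*exp(-t)/4 + exp(-5*t)/4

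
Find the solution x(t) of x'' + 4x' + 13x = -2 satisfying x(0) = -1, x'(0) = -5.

Characteristic equation r² + 4r + 13 = 0 has discriminant (4)² - 4·(13) = -36 < 0, so r = -2 ± 3i.
Hence x_h = C1*cos(3*t)*exp(-2*t) + C2*exp(-2*t)*sin(3*t).
For the particular solution try x_p = A0. Substituting and matching coefficients of each power of t gives A0 = -2/13, so x_p = -2/13.
General solution: x = -2/13 + C1*cos(3*t)*exp(-2*t) + C2*exp(-2*t)*sin(3*t).
Apply the initial conditions: x(0) = -2/13 + C1 = -1 and x'(0) = -2*C1 + 3*C2 = -5. Solving gives C1 = -11/13, C2 = -29/13.

x = -2/13 - 29*exp(-2*t)*sin(3*t)/13 - 11*cos(3*t)*exp(-2*t)/13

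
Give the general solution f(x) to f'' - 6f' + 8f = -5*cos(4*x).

f = cos(4*x)/16 + 3*sin(4*x)/16 + C1*exp(2*x) + C2*exp(4*x)

Characteristic equation r² - 6r + 8 = 0 factors as (r - 2)(r - 4) = 0, so r = 2, 4.
Hence f_h = C1*exp(2*x) + C2*exp(4*x).
Try f_p = A*cos(4*x) + B*sin(4*x). Substituting and equating the coefficients of cos(4x) and sin(4x) gives A = 1/16, B = 3/16, so f_p = cos(4*x)/16 + 3*sin(4*x)/16.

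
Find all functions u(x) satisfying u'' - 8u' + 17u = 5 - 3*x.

u = 61/289 - 3*x/17 + C1*cos(x)*exp(4*x) + C2*exp(4*x)*sin(x)

Characteristic equation r² - 8r + 17 = 0 has discriminant (-8)² - 4·(17) = -4 < 0, so r = 4 ± i.
Hence u_h = C1*cos(x)*exp(4*x) + C2*exp(4*x)*sin(x).
For the particular solution try u_p = A0 + A1*x. Substituting and matching coefficients of each power of x gives A0 = 61/289, A1 = -3/17, so u_p = 61/289 - 3*x/17.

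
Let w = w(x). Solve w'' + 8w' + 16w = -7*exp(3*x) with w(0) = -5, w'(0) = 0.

Characteristic equation r² + 8r + 16 = 0 has discriminant (8)² - 4·(16) = 0, so r = -4 is a repeated root.
Hence w_h = (C1 + C2*x)*exp(-4*x).
Try w_p = A*exp(3*x). Substituting into the equation and dividing by exp(3*x) gives A = -1/7, so w_p = -exp(3*x)/7.
General solution: w = -exp(3*x)/7 + C1*exp(-4*x) + C2*x*exp(-4*x).
Apply the initial conditions: w(0) = -1/7 + C1 = -5 and w'(0) = -3/7 + C2 - 4*C1 = 0. Solving gives C1 = -34/7, C2 = -19.

w = -34*exp(-4*x)/7 - exp(3*x)/7 - 19*x*exp(-4*x)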